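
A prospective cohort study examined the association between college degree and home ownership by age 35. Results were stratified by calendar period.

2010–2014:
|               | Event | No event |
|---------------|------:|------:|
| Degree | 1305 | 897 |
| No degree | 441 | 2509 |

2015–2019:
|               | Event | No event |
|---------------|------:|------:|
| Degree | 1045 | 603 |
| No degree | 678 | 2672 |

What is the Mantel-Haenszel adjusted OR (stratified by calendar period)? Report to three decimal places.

7.531

OR_MH = Σ(aᵢdᵢ/nᵢ) / Σ(bᵢcᵢ/nᵢ), where nᵢ is the stratum total.
Stratum 1 (2010–2014): n = 5152; a·d/n = 1305·2509/5152 = 635.5289; b·c/n = 897·441/5152 = 76.7812
Stratum 2 (2015–2019): n = 4998; a·d/n = 1045·2672/4998 = 558.6715; b·c/n = 603·678/4998 = 81.7995
OR_MH = (635.5289 + 558.6715) / (76.7812 + 81.7995) = 1194.2004 / 158.5808 = 7.53055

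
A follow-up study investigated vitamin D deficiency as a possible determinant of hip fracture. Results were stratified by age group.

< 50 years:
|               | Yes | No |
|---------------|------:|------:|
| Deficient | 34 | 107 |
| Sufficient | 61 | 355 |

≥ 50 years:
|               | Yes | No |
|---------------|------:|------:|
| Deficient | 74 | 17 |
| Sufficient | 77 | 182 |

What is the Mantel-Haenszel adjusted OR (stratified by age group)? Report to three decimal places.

OR_MH = Σ(aᵢdᵢ/nᵢ) / Σ(bᵢcᵢ/nᵢ), where nᵢ is the stratum total.
Stratum 1 (< 50 years): n = 557; a·d/n = 34·355/557 = 21.6697; b·c/n = 107·61/557 = 11.7181
Stratum 2 (≥ 50 years): n = 350; a·d/n = 74·182/350 = 38.4800; b·c/n = 17·77/350 = 3.7400
OR_MH = (21.6697 + 38.4800) / (11.7181 + 3.7400) = 60.1497 / 15.4581 = 3.89113

3.891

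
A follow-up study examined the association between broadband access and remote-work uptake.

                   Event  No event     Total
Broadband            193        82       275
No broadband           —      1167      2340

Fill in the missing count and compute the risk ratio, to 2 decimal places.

1.40

The missing cell is in the unexposed row: 2340 − 1167 = 1173.
So a = 193, b = 82, c = 1173, d = 1167.
RR = [a/(a+b)] / [c/(c+d)] = (193/275) / (1173/2340) = 0.70182/0.50128 = 1.40005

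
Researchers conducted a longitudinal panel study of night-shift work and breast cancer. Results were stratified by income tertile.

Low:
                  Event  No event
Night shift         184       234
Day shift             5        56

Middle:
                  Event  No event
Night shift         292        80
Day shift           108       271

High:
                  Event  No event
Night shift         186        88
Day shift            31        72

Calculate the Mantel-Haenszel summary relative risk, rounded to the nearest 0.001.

RR_MH = Σ(aᵢ·n₀ᵢ/nᵢ) / Σ(cᵢ·n₁ᵢ/nᵢ), with n₁ᵢ = aᵢ+bᵢ (exposed), n₀ᵢ = cᵢ+dᵢ (unexposed), nᵢ = n₁ᵢ+n₀ᵢ.
Stratum 1 (Low): n₁ = 418, n₀ = 61, n = 479; a·n₀/n = 184·61/479 = 23.4322; c·n₁/n = 5·418/479 = 4.3633
Stratum 2 (Middle): n₁ = 372, n₀ = 379, n = 751; a·n₀/n = 292·379/751 = 147.3609; c·n₁/n = 108·372/751 = 53.4967
Stratum 3 (High): n₁ = 274, n₀ = 103, n = 377; a·n₀/n = 186·103/377 = 50.8170; c·n₁/n = 31·274/377 = 22.5305
RR_MH = (23.4322 + 147.3609 + 50.8170) / (4.3633 + 53.4967 + 22.5305) = 221.6100 / 80.3904 = 2.75667

2.757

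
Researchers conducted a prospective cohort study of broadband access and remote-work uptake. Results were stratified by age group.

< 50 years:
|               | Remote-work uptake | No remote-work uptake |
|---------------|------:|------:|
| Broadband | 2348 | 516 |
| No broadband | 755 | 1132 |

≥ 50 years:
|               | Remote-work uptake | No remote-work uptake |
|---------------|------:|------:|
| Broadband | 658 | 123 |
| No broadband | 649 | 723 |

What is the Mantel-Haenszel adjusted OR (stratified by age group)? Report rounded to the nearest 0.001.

OR_MH = Σ(aᵢdᵢ/nᵢ) / Σ(bᵢcᵢ/nᵢ), where nᵢ is the stratum total.
Stratum 1 (< 50 years): n = 4751; a·d/n = 2348·1132/4751 = 559.4477; b·c/n = 516·755/4751 = 81.9996
Stratum 2 (≥ 50 years): n = 2153; a·d/n = 658·723/2153 = 220.9633; b·c/n = 123·649/2153 = 37.0771
OR_MH = (559.4477 + 220.9633) / (81.9996 + 37.0771) = 780.4110 / 119.0767 = 6.55385

6.554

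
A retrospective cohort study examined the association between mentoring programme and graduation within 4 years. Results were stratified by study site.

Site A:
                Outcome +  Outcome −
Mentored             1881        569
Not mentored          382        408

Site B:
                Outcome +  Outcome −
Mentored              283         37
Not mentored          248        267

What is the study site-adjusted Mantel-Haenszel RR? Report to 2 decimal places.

1.65

RR_MH = Σ(aᵢ·n₀ᵢ/nᵢ) / Σ(cᵢ·n₁ᵢ/nᵢ), with n₁ᵢ = aᵢ+bᵢ (exposed), n₀ᵢ = cᵢ+dᵢ (unexposed), nᵢ = n₁ᵢ+n₀ᵢ.
Stratum 1 (Site A): n₁ = 2450, n₀ = 790, n = 3240; a·n₀/n = 1881·790/3240 = 458.6389; c·n₁/n = 382·2450/3240 = 288.8580
Stratum 2 (Site B): n₁ = 320, n₀ = 515, n = 835; a·n₀/n = 283·515/835 = 174.5449; c·n₁/n = 248·320/835 = 95.0419
RR_MH = (458.6389 + 174.5449) / (288.8580 + 95.0419) = 633.1838 / 383.8999 = 1.64935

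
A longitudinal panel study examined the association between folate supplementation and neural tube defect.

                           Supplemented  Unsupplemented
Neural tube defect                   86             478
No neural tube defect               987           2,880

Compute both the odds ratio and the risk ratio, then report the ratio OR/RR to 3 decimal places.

0.932

Reading the table with exposure as columns: a = 86 (Supplemented, case), b = 987 (Supplemented, non-case), c = 478 (Unsupplemented, case), d = 2880.
OR = (86·2880)/(987·478) = 247680/471786 = 0.52498
Risk in exposed = 86/1073 = 0.08015; risk in unexposed = 478/3358 = 0.14235; RR = 0.56306
OR/RR = 0.52498 / 0.56306 = 0.93238
The outcome is not rare, so the OR lies further from 1 than the RR.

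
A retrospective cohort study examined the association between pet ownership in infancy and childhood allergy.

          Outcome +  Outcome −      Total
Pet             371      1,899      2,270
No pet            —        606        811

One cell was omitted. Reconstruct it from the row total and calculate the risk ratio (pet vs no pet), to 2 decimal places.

0.65

The missing cell is in the unexposed row: 811 − 606 = 205.
So a = 371, b = 1899, c = 205, d = 606.
RR = [a/(a+b)] / [c/(c+d)] = (371/2270) / (205/811) = 0.16344/0.25277 = 0.64657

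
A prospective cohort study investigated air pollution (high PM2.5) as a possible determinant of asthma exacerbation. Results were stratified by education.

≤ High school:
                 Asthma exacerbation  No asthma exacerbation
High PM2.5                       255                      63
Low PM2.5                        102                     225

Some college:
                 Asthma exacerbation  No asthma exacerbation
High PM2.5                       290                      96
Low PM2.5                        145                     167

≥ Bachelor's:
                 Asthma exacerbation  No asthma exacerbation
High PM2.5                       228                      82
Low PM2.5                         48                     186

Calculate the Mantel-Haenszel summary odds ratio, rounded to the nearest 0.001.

6.362

OR_MH = Σ(aᵢdᵢ/nᵢ) / Σ(bᵢcᵢ/nᵢ), where nᵢ is the stratum total.
Stratum 1 (≤ High school): n = 645; a·d/n = 255·225/645 = 88.9535; b·c/n = 63·102/645 = 9.9628
Stratum 2 (Some college): n = 698; a·d/n = 290·167/698 = 69.3840; b·c/n = 96·145/698 = 19.9427
Stratum 3 (≥ Bachelor's): n = 544; a·d/n = 228·186/544 = 77.9559; b·c/n = 82·48/544 = 7.2353
OR_MH = (88.9535 + 69.3840 + 77.9559) / (9.9628 + 19.9427 + 7.2353) = 236.2933 / 37.1408 = 6.36210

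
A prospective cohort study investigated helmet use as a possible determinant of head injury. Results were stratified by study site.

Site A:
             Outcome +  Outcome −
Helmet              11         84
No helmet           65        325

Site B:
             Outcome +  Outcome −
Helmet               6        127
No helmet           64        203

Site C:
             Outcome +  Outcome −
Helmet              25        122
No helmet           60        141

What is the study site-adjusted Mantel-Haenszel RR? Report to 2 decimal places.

0.46

RR_MH = Σ(aᵢ·n₀ᵢ/nᵢ) / Σ(cᵢ·n₁ᵢ/nᵢ), with n₁ᵢ = aᵢ+bᵢ (exposed), n₀ᵢ = cᵢ+dᵢ (unexposed), nᵢ = n₁ᵢ+n₀ᵢ.
Stratum 1 (Site A): n₁ = 95, n₀ = 390, n = 485; a·n₀/n = 11·390/485 = 8.8454; c·n₁/n = 65·95/485 = 12.7320
Stratum 2 (Site B): n₁ = 133, n₀ = 267, n = 400; a·n₀/n = 6·267/400 = 4.0050; c·n₁/n = 64·133/400 = 21.2800
Stratum 3 (Site C): n₁ = 147, n₀ = 201, n = 348; a·n₀/n = 25·201/348 = 14.4397; c·n₁/n = 60·147/348 = 25.3448
RR_MH = (8.8454 + 4.0050 + 14.4397) / (12.7320 + 21.2800 + 25.3448) = 27.2900 / 59.3568 = 0.45976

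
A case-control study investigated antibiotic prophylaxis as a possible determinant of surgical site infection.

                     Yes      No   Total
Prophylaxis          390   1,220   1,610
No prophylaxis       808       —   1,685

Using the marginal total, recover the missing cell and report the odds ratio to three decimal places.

The missing cell is in the unexposed row: 1685 − 808 = 877.
So a = 390, b = 1220, c = 808, d = 877.
OR = (a·d)/(b·c) = (390 × 877) / (1220 × 808) = 342030 / 985760 = 0.34697

0.347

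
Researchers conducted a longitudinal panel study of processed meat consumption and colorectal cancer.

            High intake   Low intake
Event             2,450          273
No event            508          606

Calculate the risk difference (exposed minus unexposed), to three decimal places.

Reading the table with exposure as columns: a = 2450 (High intake, case), b = 508 (High intake, non-case), c = 273 (Low intake, case), d = 606.
Risk in exposed = 2450/2958 = 0.828262; risk in unexposed = 273/879 = 0.310580.
Risk difference = 0.828262 − 0.310580 = 0.517682

0.518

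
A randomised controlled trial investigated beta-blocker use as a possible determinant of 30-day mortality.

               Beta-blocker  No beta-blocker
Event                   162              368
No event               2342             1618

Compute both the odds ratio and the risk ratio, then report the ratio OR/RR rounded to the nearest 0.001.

0.871

Reading the table with exposure as columns: a = 162 (Beta-blocker, case), b = 2342 (Beta-blocker, non-case), c = 368 (No beta-blocker, case), d = 1618.
OR = (162·1618)/(2342·368) = 262116/861856 = 0.30413
Risk in exposed = 162/2504 = 0.06470; risk in unexposed = 368/1986 = 0.18530; RR = 0.34915
OR/RR = 0.30413 / 0.34915 = 0.87106
The outcome is not rare, so the OR lies further from 1 than the RR.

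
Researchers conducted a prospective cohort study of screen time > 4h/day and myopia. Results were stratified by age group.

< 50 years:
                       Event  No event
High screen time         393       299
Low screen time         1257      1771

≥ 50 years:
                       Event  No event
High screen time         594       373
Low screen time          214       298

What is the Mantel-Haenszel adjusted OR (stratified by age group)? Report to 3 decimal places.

1.979

OR_MH = Σ(aᵢdᵢ/nᵢ) / Σ(bᵢcᵢ/nᵢ), where nᵢ is the stratum total.
Stratum 1 (< 50 years): n = 3720; a·d/n = 393·1771/3720 = 187.0976; b·c/n = 299·1257/3720 = 101.0331
Stratum 2 (≥ 50 years): n = 1479; a·d/n = 594·298/1479 = 119.6836; b·c/n = 373·214/1479 = 53.9703
OR_MH = (187.0976 + 119.6836) / (101.0331 + 53.9703) = 306.7812 / 155.0033 = 1.97919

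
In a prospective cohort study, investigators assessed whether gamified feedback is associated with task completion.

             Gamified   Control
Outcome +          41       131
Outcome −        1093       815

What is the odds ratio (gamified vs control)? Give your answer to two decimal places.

Reading the table with exposure as columns: a = 41 (Gamified, case), b = 1093 (Gamified, non-case), c = 131 (Control, case), d = 815.
OR = (a·d)/(b·c) = (41 × 815) / (1093 × 131) = 33415 / 143183 = 0.23337
Exposure is associated with lower odds of task completion (OR = 0.23 < 1).

0.23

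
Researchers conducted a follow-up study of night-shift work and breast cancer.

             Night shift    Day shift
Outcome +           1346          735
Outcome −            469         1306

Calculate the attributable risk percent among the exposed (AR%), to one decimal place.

Reading the table with exposure as columns: a = 1346 (Night shift, case), b = 469 (Night shift, non-case), c = 735 (Day shift, case), d = 1306.
Risk in exposed = 1346/1815 = 0.74160; risk in unexposed = 735/2041 = 0.36012.
RR = 0.74160/0.36012 = 2.05932
AR% = (RR − 1)/RR × 100 = (2.05932 − 1)/2.05932 × 100 = 51.4403%

51.4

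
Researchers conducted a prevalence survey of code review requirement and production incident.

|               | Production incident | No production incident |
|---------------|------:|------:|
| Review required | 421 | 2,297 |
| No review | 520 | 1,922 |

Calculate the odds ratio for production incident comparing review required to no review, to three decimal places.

0.677

Cells: a = 421, b = 2297, c = 520, d = 1922.
OR = (a·d)/(b·c) = (421 × 1922) / (2297 × 520) = 809162 / 1194440 = 0.67744
Exposure is associated with lower odds of production incident (OR = 0.68 < 1).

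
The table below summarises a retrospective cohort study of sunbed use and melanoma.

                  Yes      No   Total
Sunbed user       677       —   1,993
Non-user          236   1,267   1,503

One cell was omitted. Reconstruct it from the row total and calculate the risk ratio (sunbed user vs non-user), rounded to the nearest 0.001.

The missing cell is in the exposed row: 1993 − 677 = 1316.
So a = 677, b = 1316, c = 236, d = 1267.
RR = [a/(a+b)] / [c/(c+d)] = (677/1993) / (236/1503) = 0.33969/0.15702 = 2.16336

2.163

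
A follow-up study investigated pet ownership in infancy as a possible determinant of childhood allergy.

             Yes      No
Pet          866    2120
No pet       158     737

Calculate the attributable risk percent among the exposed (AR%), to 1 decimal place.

Cells: a = 866, b = 2120, c = 158, d = 737.
Risk in exposed = 866/2986 = 0.29002; risk in unexposed = 158/895 = 0.17654.
RR = 0.29002/0.17654 = 1.64284
AR% = (RR − 1)/RR × 100 = (1.64284 − 1)/1.64284 × 100 = 39.1296%

39.1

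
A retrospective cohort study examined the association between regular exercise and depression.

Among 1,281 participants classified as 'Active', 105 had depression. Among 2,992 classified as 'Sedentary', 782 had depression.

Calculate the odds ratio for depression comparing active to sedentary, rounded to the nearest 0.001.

From the description: a = 105, b = 1176, c = 782, d = 2210.
OR = (a·d)/(b·c) = (105 × 2210) / (1176 × 782) = 232050 / 919632 = 0.25233
Exposure is associated with lower odds of depression (OR = 0.25 < 1).

0.252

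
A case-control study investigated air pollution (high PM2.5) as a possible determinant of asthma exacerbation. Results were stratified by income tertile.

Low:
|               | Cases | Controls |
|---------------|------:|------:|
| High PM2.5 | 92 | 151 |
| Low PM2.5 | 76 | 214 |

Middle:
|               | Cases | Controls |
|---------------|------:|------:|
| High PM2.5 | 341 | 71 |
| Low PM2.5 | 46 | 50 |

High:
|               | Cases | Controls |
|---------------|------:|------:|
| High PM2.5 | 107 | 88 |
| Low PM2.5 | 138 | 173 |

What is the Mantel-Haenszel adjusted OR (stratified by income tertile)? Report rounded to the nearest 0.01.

OR_MH = Σ(aᵢdᵢ/nᵢ) / Σ(bᵢcᵢ/nᵢ), where nᵢ is the stratum total.
Stratum 1 (Low): n = 533; a·d/n = 92·214/533 = 36.9381; b·c/n = 151·76/533 = 21.5310
Stratum 2 (Middle): n = 508; a·d/n = 341·50/508 = 33.5630; b·c/n = 71·46/508 = 6.4291
Stratum 3 (High): n = 506; a·d/n = 107·173/506 = 36.5830; b·c/n = 88·138/506 = 24.0000
OR_MH = (36.9381 + 33.5630 + 36.5830) / (21.5310 + 6.4291 + 24.0000) = 107.0841 / 51.9601 = 2.06089

2.06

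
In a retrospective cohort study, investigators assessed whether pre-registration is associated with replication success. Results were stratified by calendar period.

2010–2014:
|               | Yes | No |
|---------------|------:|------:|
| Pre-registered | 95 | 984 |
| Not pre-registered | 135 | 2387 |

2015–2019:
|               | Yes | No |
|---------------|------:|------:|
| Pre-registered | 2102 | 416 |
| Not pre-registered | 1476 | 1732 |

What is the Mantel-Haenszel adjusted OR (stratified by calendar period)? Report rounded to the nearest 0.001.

4.849

OR_MH = Σ(aᵢdᵢ/nᵢ) / Σ(bᵢcᵢ/nᵢ), where nᵢ is the stratum total.
Stratum 1 (2010–2014): n = 3601; a·d/n = 95·2387/3601 = 62.9728; b·c/n = 984·135/3601 = 36.8898
Stratum 2 (2015–2019): n = 5726; a·d/n = 2102·1732/5726 = 635.8128; b·c/n = 416·1476/5726 = 107.2330
OR_MH = (62.9728 + 635.8128) / (36.8898 + 107.2330) = 698.7856 / 144.1227 = 4.84855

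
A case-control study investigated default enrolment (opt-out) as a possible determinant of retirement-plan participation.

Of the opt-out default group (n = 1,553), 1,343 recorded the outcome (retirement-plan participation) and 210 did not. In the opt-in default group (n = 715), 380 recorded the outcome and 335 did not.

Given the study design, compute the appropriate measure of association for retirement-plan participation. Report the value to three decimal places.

5.638

From the description: a = 1343, b = 210, c = 380, d = 335.
This is a case-control study: participants were sampled on outcome status, so risks in the source population cannot be estimated directly — relative risk is not valid here. The odds ratio is the appropriate measure.
OR = (a·d)/(b·c) = (1343 × 335) / (210 × 380) = 449905 / 79800 = 5.63791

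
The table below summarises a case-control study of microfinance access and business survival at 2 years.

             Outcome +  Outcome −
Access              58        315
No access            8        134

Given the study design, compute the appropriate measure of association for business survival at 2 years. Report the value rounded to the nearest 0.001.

Cells: a = 58, b = 315, c = 8, d = 134.
This is a case-control study: participants were sampled on outcome status, so risks in the source population cannot be estimated directly — relative risk is not valid here. The odds ratio is the appropriate measure.
OR = (a·d)/(b·c) = (58 × 134) / (315 × 8) = 7772 / 2520 = 3.08413

3.084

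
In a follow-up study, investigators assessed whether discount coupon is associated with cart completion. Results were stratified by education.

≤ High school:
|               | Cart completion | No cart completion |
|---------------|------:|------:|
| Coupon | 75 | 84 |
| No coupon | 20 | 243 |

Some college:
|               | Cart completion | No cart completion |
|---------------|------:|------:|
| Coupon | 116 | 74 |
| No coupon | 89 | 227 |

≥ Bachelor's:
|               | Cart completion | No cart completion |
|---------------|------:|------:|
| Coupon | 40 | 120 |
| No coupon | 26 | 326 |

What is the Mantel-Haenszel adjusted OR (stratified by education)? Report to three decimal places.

OR_MH = Σ(aᵢdᵢ/nᵢ) / Σ(bᵢcᵢ/nᵢ), where nᵢ is the stratum total.
Stratum 1 (≤ High school): n = 422; a·d/n = 75·243/422 = 43.1872; b·c/n = 84·20/422 = 3.9810
Stratum 2 (Some college): n = 506; a·d/n = 116·227/506 = 52.0395; b·c/n = 74·89/506 = 13.0158
Stratum 3 (≥ Bachelor's): n = 512; a·d/n = 40·326/512 = 25.4688; b·c/n = 120·26/512 = 6.0938
OR_MH = (43.1872 + 52.0395 + 25.4688) / (3.9810 + 13.0158 + 6.0938) = 120.6955 / 23.0906 = 5.22704

5.227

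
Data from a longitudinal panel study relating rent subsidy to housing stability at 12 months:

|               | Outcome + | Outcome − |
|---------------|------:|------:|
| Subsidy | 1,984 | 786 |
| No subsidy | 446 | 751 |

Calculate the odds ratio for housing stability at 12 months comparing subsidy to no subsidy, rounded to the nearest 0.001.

Cells: a = 1984, b = 786, c = 446, d = 751.
OR = (a·d)/(b·c) = (1984 × 751) / (786 × 446) = 1489984 / 350556 = 4.25035
The odds of housing stability at 12 months are about 4.25 times as high in the subsidy group.

4.250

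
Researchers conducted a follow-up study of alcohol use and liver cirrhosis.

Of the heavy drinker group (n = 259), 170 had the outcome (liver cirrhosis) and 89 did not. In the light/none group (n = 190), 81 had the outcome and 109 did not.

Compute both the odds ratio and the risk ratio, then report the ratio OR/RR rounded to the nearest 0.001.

1.669

From the description: a = 170, b = 89, c = 81, d = 109.
OR = (170·109)/(89·81) = 18530/7209 = 2.57040
Risk in exposed = 170/259 = 0.65637; risk in unexposed = 81/190 = 0.42632; RR = 1.53963
OR/RR = 2.57040 / 1.53963 = 1.66949
The outcome is not rare, so the OR lies further from 1 than the RR.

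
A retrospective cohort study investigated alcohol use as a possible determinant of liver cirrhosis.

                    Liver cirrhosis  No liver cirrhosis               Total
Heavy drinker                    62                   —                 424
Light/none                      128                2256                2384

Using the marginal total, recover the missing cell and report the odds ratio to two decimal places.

3.02

The missing cell is in the exposed row: 424 − 62 = 362.
So a = 62, b = 362, c = 128, d = 2256.
OR = (a·d)/(b·c) = (62 × 2256) / (362 × 128) = 139872 / 46336 = 3.01865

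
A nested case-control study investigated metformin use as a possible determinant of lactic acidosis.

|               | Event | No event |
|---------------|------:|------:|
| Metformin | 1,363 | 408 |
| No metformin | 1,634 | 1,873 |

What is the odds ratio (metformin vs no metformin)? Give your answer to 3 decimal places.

Cells: a = 1363, b = 408, c = 1634, d = 1873.
OR = (a·d)/(b·c) = (1363 × 1873) / (408 × 1634) = 2552899 / 666672 = 3.82932
The odds of lactic acidosis are about 3.83 times as high in the metformin group.

3.829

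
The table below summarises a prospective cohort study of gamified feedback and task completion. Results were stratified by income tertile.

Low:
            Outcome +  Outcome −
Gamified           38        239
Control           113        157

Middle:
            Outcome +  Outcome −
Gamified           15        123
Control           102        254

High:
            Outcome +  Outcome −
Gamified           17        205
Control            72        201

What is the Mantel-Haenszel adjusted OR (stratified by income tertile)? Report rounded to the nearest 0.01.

OR_MH = Σ(aᵢdᵢ/nᵢ) / Σ(bᵢcᵢ/nᵢ), where nᵢ is the stratum total.
Stratum 1 (Low): n = 547; a·d/n = 38·157/547 = 10.9068; b·c/n = 239·113/547 = 49.3729
Stratum 2 (Middle): n = 494; a·d/n = 15·254/494 = 7.7126; b·c/n = 123·102/494 = 25.3968
Stratum 3 (High): n = 495; a·d/n = 17·201/495 = 6.9030; b·c/n = 205·72/495 = 29.8182
OR_MH = (10.9068 + 7.7126 + 6.9030) / (49.3729 + 25.3968 + 29.8182) = 25.5223 / 104.5879 = 0.24403

0.24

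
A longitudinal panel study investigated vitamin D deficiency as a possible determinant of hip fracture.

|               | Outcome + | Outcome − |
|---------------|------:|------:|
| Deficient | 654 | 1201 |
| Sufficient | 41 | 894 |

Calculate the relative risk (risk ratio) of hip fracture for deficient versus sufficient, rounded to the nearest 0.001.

8.040

Cells: a = 654, b = 1201, c = 41, d = 894.
Risk in exposed = 654/1855 = 0.35256; risk in unexposed = 41/935 = 0.04385.
RR = 0.35256 / 0.04385 = 8.04010
The risk among the exposed is 8.04 times that among the unexposed.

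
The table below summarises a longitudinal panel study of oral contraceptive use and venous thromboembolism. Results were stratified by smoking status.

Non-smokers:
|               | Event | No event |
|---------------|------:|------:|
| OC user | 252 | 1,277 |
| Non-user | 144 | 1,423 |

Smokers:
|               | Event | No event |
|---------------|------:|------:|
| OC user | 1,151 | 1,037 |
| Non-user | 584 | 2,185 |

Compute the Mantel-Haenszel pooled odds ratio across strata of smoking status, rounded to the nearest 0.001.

3.432

OR_MH = Σ(aᵢdᵢ/nᵢ) / Σ(bᵢcᵢ/nᵢ), where nᵢ is the stratum total.
Stratum 1 (Non-smokers): n = 3096; a·d/n = 252·1423/3096 = 115.8256; b·c/n = 1277·144/3096 = 59.3953
Stratum 2 (Smokers): n = 4957; a·d/n = 1151·2185/4957 = 507.3502; b·c/n = 1037·584/4957 = 122.1723
OR_MH = (115.8256 + 507.3502) / (59.3953 + 122.1723) = 623.1758 / 181.5676 = 3.43220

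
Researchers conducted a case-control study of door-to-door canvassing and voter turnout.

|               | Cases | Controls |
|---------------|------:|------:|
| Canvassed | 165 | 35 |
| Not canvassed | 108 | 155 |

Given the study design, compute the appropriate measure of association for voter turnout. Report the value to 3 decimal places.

6.766

Cells: a = 165, b = 35, c = 108, d = 155.
This is a case-control study: participants were sampled on outcome status, so risks in the source population cannot be estimated directly — relative risk is not valid here. The odds ratio is the appropriate measure.
OR = (a·d)/(b·c) = (165 × 155) / (35 × 108) = 25575 / 3780 = 6.76587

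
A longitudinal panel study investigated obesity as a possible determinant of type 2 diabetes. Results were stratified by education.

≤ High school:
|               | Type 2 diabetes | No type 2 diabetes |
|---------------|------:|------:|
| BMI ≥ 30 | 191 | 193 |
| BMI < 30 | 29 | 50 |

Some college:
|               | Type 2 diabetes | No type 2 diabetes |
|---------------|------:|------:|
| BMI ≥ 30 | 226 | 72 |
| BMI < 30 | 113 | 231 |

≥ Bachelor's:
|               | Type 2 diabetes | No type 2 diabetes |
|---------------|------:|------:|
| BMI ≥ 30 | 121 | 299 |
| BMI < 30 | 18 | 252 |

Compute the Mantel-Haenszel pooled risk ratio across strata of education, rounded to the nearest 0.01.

2.30

RR_MH = Σ(aᵢ·n₀ᵢ/nᵢ) / Σ(cᵢ·n₁ᵢ/nᵢ), with n₁ᵢ = aᵢ+bᵢ (exposed), n₀ᵢ = cᵢ+dᵢ (unexposed), nᵢ = n₁ᵢ+n₀ᵢ.
Stratum 1 (≤ High school): n₁ = 384, n₀ = 79, n = 463; a·n₀/n = 191·79/463 = 32.5896; c·n₁/n = 29·384/463 = 24.0518
Stratum 2 (Some college): n₁ = 298, n₀ = 344, n = 642; a·n₀/n = 226·344/642 = 121.0966; c·n₁/n = 113·298/642 = 52.4517
Stratum 3 (≥ Bachelor's): n₁ = 420, n₀ = 270, n = 690; a·n₀/n = 121·270/690 = 47.3478; c·n₁/n = 18·420/690 = 10.9565
RR_MH = (32.5896 + 121.0966 + 47.3478) / (24.0518 + 52.4517 + 10.9565) = 201.0340 / 87.4601 = 2.29858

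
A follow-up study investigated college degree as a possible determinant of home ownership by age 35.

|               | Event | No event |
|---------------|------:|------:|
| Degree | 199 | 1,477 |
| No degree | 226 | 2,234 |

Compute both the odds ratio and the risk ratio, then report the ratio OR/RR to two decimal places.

Cells: a = 199, b = 1477, c = 226, d = 2234.
OR = (199·2234)/(1477·226) = 444566/333802 = 1.33183
Risk in exposed = 199/1676 = 0.11874; risk in unexposed = 226/2460 = 0.09187; RR = 1.29243
OR/RR = 1.33183 / 1.29243 = 1.03048
The outcome is not rare, so the OR lies further from 1 than the RR.

1.03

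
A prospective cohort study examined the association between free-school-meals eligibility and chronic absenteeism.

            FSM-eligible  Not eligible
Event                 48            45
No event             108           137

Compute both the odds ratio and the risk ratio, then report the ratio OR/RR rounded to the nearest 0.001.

1.087

Reading the table with exposure as columns: a = 48 (FSM-eligible, case), b = 108 (FSM-eligible, non-case), c = 45 (Not eligible, case), d = 137.
OR = (48·137)/(108·45) = 6576/4860 = 1.35309
Risk in exposed = 48/156 = 0.30769; risk in unexposed = 45/182 = 0.24725; RR = 1.24444
OR/RR = 1.35309 / 1.24444 = 1.08730
The outcome is not rare, so the OR lies further from 1 than the RR.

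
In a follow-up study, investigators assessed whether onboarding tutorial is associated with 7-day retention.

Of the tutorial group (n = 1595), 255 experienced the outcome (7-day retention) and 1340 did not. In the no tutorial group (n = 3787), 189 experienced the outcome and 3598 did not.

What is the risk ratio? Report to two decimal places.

3.20

From the description: a = 255, b = 1340, c = 189, d = 3598.
Risk in exposed = 255/1595 = 0.15987; risk in unexposed = 189/3787 = 0.04991.
RR = 0.15987 / 0.04991 = 3.20341
The risk among the exposed is 3.20 times that among the unexposed.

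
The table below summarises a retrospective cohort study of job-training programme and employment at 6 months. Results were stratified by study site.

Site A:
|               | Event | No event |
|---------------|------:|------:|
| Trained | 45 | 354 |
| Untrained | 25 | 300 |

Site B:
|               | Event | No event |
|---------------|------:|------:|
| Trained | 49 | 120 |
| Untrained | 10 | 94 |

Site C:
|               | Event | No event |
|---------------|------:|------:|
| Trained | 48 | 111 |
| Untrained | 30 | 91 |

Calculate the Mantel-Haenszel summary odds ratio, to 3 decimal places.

OR_MH = Σ(aᵢdᵢ/nᵢ) / Σ(bᵢcᵢ/nᵢ), where nᵢ is the stratum total.
Stratum 1 (Site A): n = 724; a·d/n = 45·300/724 = 18.6464; b·c/n = 354·25/724 = 12.2238
Stratum 2 (Site B): n = 273; a·d/n = 49·94/273 = 16.8718; b·c/n = 120·10/273 = 4.3956
Stratum 3 (Site C): n = 280; a·d/n = 48·91/280 = 15.6000; b·c/n = 111·30/280 = 11.8929
OR_MH = (18.6464 + 16.8718 + 15.6000) / (12.2238 + 4.3956 + 11.8929) = 51.1182 / 28.5122 = 1.79285

1.793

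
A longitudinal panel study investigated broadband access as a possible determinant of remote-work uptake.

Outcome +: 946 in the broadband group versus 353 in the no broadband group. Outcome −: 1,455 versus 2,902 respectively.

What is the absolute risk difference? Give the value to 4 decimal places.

0.2856

From the description: a = 946, b = 1455, c = 353, d = 2902.
Risk in exposed = 946/2401 = 0.394002; risk in unexposed = 353/3255 = 0.108449.
Risk difference = 0.394002 − 0.108449 = 0.285554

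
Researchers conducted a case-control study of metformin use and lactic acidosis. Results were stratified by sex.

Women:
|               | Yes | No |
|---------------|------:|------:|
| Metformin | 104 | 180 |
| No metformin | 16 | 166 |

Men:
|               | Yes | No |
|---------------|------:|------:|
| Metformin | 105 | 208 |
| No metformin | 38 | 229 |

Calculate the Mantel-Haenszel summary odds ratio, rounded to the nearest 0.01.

OR_MH = Σ(aᵢdᵢ/nᵢ) / Σ(bᵢcᵢ/nᵢ), where nᵢ is the stratum total.
Stratum 1 (Women): n = 466; a·d/n = 104·166/466 = 37.0472; b·c/n = 180·16/466 = 6.1803
Stratum 2 (Men): n = 580; a·d/n = 105·229/580 = 41.4569; b·c/n = 208·38/580 = 13.6276
OR_MH = (37.0472 + 41.4569) / (6.1803 + 13.6276) = 78.5041 / 19.8078 = 3.96328

3.96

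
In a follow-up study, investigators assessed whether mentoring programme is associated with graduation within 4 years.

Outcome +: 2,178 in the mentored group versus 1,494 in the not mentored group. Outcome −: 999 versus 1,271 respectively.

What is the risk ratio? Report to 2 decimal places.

1.27

From the description: a = 2178, b = 999, c = 1494, d = 1271.
Risk in exposed = 2178/3177 = 0.68555; risk in unexposed = 1494/2765 = 0.54033.
RR = 0.68555 / 0.54033 = 1.26878
The risk among the exposed is 1.27 times that among the unexposed.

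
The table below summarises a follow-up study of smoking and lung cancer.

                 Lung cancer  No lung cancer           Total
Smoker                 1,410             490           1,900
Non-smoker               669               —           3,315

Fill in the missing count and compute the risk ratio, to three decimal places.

3.677

The missing cell is in the unexposed row: 3315 − 669 = 2646.
So a = 1410, b = 490, c = 669, d = 2646.
RR = [a/(a+b)] / [c/(c+d)] = (1410/1900) / (669/3315) = 0.74211/0.20181 = 3.67725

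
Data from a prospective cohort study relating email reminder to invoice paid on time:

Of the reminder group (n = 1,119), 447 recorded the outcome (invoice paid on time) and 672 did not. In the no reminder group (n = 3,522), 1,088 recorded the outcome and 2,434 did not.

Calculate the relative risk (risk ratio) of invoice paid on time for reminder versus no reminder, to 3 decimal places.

1.293

From the description: a = 447, b = 672, c = 1088, d = 2434.
Risk in exposed = 447/1119 = 0.39946; risk in unexposed = 1088/3522 = 0.30892.
RR = 0.39946 / 0.30892 = 1.29312
The risk among the exposed is 1.29 times that among the unexposed.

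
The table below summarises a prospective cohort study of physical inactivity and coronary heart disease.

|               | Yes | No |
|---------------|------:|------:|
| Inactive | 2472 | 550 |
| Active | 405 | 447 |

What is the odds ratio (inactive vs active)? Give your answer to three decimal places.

4.961

Cells: a = 2472, b = 550, c = 405, d = 447.
OR = (a·d)/(b·c) = (2472 × 447) / (550 × 405) = 1104984 / 222750 = 4.96065
The odds of coronary heart disease are about 4.96 times as high in the inactive group.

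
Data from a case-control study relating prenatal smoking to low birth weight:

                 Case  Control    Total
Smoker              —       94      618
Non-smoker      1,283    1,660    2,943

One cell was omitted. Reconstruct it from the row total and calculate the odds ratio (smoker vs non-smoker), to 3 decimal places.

The missing cell is in the exposed row: 618 − 94 = 524.
So a = 524, b = 94, c = 1283, d = 1660.
OR = (a·d)/(b·c) = (524 × 1660) / (94 × 1283) = 869840 / 120602 = 7.21248

7.212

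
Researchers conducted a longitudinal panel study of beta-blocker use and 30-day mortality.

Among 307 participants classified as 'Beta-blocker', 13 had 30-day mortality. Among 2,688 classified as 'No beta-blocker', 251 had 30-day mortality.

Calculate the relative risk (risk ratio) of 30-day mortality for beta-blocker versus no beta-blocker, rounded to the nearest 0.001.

From the description: a = 13, b = 294, c = 251, d = 2437.
Risk in exposed = 13/307 = 0.04235; risk in unexposed = 251/2688 = 0.09338.
RR = 0.04235 / 0.09338 = 0.45348
The risk is 55% lower among the exposed than among the unexposed.

0.453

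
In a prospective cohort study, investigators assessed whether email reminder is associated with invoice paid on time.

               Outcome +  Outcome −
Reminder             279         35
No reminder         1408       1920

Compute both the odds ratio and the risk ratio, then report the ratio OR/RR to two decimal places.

5.18

Cells: a = 279, b = 35, c = 1408, d = 1920.
OR = (279·1920)/(35·1408) = 535680/49280 = 10.87013
Risk in exposed = 279/314 = 0.88854; risk in unexposed = 1408/3328 = 0.42308; RR = 2.10017
OR/RR = 10.87013 / 2.10017 = 5.17582
The outcome is not rare, so the OR lies further from 1 than the RR.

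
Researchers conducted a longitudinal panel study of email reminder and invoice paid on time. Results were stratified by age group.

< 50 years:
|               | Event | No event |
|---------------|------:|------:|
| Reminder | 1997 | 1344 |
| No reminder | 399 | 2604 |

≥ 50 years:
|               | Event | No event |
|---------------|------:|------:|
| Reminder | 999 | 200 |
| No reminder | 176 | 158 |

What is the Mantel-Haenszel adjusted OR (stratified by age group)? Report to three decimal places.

OR_MH = Σ(aᵢdᵢ/nᵢ) / Σ(bᵢcᵢ/nᵢ), where nᵢ is the stratum total.
Stratum 1 (< 50 years): n = 6344; a·d/n = 1997·2604/6344 = 819.7018; b·c/n = 1344·399/6344 = 84.5296
Stratum 2 (≥ 50 years): n = 1533; a·d/n = 999·158/1533 = 102.9628; b·c/n = 200·176/1533 = 22.9615
OR_MH = (819.7018 + 102.9628) / (84.5296 + 22.9615) = 922.6646 / 107.4911 = 8.58363

8.584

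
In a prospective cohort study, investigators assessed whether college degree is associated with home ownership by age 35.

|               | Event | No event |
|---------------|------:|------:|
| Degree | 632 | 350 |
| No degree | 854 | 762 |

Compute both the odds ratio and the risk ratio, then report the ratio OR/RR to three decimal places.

1.323

Cells: a = 632, b = 350, c = 854, d = 762.
OR = (632·762)/(350·854) = 481584/298900 = 1.61119
Risk in exposed = 632/982 = 0.64358; risk in unexposed = 854/1616 = 0.52847; RR = 1.21784
OR/RR = 1.61119 / 1.21784 = 1.32299
The outcome is not rare, so the OR lies further from 1 than the RR.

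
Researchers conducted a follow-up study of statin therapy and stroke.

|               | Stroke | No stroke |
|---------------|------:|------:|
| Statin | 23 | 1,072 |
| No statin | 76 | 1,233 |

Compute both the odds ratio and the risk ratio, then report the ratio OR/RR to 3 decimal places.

0.962

Cells: a = 23, b = 1072, c = 76, d = 1233.
OR = (23·1233)/(1072·76) = 28359/81472 = 0.34808
Risk in exposed = 23/1095 = 0.02100; risk in unexposed = 76/1309 = 0.05806; RR = 0.36178
OR/RR = 0.34808 / 0.36178 = 0.96215
The outcome is rare in both groups, so OR ≈ RR (ratio near 1).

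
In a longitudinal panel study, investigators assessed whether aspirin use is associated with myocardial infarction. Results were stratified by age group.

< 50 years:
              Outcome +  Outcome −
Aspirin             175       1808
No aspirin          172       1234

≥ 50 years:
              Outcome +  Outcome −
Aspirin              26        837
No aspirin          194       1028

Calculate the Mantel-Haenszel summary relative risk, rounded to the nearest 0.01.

RR_MH = Σ(aᵢ·n₀ᵢ/nᵢ) / Σ(cᵢ·n₁ᵢ/nᵢ), with n₁ᵢ = aᵢ+bᵢ (exposed), n₀ᵢ = cᵢ+dᵢ (unexposed), nᵢ = n₁ᵢ+n₀ᵢ.
Stratum 1 (< 50 years): n₁ = 1983, n₀ = 1406, n = 3389; a·n₀/n = 175·1406/3389 = 72.6025; c·n₁/n = 172·1983/3389 = 100.6421
Stratum 2 (≥ 50 years): n₁ = 863, n₀ = 1222, n = 2085; a·n₀/n = 26·1222/2085 = 15.2384; c·n₁/n = 194·863/2085 = 80.2983
RR_MH = (72.6025 + 15.2384) / (100.6421 + 80.2983) = 87.8409 / 180.9404 = 0.48547

0.49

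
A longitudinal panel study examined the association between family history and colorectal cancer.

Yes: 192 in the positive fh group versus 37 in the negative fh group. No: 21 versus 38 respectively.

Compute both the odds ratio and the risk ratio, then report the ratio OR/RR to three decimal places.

5.139

From the description: a = 192, b = 21, c = 37, d = 38.
OR = (192·38)/(21·37) = 7296/777 = 9.38996
Risk in exposed = 192/213 = 0.90141; risk in unexposed = 37/75 = 0.49333; RR = 1.82718
OR/RR = 9.38996 / 1.82718 = 5.13905
The outcome is not rare, so the OR lies further from 1 than the RR.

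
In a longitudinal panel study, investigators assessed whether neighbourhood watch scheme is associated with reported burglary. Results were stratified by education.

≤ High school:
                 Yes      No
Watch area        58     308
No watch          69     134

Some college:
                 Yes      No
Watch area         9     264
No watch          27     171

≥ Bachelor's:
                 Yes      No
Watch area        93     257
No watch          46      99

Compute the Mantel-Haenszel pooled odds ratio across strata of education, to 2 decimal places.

OR_MH = Σ(aᵢdᵢ/nᵢ) / Σ(bᵢcᵢ/nᵢ), where nᵢ is the stratum total.
Stratum 1 (≤ High school): n = 569; a·d/n = 58·134/569 = 13.6591; b·c/n = 308·69/569 = 37.3497
Stratum 2 (Some college): n = 471; a·d/n = 9·171/471 = 3.2675; b·c/n = 264·27/471 = 15.1338
Stratum 3 (≥ Bachelor's): n = 495; a·d/n = 93·99/495 = 18.6000; b·c/n = 257·46/495 = 23.8828
OR_MH = (13.6591 + 3.2675 + 18.6000) / (37.3497 + 15.1338 + 23.8828) = 35.5266 / 76.3663 = 0.46521

0.47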